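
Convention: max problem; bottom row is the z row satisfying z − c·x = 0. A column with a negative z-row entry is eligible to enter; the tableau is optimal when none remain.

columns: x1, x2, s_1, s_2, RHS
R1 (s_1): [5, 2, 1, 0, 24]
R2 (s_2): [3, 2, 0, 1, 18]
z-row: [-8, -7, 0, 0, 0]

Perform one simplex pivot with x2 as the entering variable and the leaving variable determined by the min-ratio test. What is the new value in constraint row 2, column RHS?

Ratio test on column x2 — row 1: 24/2 = 12; row 2: 18/2 = 9. Minimum is 9 at row 2 (s_2 leaves); pivot element 2.
Divide row 2 by 2; eliminate column x2 from the other rows.
In the new row 2, the RHS entry is the old entry divided by the pivot: 18/2 = 9.

9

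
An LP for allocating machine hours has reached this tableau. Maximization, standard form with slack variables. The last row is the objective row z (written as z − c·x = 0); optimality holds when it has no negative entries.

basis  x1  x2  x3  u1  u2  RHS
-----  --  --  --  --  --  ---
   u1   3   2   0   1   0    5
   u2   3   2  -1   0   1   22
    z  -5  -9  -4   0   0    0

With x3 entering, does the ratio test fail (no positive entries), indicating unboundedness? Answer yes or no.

yes

Every constraint-row entry in column x3 is ≤ 0, so increasing x3 is unbounded.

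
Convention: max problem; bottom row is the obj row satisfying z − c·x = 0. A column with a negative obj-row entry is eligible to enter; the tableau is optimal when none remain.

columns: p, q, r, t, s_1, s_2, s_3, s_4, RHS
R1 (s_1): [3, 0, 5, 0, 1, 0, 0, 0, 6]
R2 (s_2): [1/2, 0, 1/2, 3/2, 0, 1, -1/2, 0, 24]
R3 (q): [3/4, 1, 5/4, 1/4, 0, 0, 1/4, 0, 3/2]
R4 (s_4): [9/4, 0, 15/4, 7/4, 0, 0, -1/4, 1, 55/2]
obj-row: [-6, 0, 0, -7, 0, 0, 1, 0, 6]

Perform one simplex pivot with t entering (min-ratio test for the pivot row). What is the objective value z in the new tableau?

Ratio test on column t — row 1: entry 0 ≤ 0; row 2: 24/(3/2) = 16; row 3: (3/2)/(1/4) = 6; row 4: (55/2)/(7/4) = 110/7. Minimum is 6 at row 3 (q leaves); pivot element 1/4.
Pivot on row 3; the obj-row RHS becomes 6 − (-7)·6 = 48.

48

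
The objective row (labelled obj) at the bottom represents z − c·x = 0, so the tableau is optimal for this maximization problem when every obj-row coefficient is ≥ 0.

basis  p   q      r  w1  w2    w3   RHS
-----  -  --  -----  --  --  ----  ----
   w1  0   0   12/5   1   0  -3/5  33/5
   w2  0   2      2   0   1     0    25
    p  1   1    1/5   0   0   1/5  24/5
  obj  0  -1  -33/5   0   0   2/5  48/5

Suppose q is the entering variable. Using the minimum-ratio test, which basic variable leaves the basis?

p

Column q entries and ratios — w1: 0 ≤ 0, skip; w2: 25/2 = 25/2; p: (24/5)/1 = 24/5.
Smallest ratio is 24/5 in the row of p, so p leaves.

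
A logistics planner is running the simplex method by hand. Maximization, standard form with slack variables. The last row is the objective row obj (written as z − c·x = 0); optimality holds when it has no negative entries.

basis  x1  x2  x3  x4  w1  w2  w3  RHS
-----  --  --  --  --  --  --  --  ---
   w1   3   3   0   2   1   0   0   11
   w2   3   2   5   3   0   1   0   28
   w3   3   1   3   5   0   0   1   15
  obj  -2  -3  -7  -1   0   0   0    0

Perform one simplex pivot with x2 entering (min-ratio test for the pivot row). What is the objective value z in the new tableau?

11

Ratio test on column x2 — row 1: 11/3 = 11/3; row 2: 28/2 = 14; row 3: 15/1 = 15. Minimum is 11/3 at row 1 (w1 leaves); pivot element 3.
Pivot on row 1; the obj-row RHS becomes 0 − (-3)·(11/3) = 11.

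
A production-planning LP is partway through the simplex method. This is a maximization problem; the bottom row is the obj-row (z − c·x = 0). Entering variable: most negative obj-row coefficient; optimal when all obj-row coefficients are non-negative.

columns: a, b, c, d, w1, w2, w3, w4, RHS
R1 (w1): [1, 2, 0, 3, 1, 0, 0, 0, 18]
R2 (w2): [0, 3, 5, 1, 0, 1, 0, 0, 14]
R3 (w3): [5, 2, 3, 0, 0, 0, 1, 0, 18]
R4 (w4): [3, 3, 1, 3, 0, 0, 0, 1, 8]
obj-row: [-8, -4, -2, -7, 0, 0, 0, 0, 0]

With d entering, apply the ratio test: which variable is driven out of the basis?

w4

Column d entries and ratios — w1: 18/3 = 6; w2: 14/1 = 14; w3: 0 ≤ 0, skip; w4: 8/3 = 8/3.
Smallest ratio is 8/3 in the row of w4, so w4 leaves.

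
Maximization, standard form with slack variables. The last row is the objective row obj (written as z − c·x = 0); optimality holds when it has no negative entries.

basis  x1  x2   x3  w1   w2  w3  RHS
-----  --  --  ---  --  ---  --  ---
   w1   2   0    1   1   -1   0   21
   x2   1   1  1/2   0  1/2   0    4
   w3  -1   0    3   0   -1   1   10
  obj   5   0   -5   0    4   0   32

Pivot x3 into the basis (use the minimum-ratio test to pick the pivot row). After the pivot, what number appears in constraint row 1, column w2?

Ratio test on column x3 — row 1: 21/1 = 21; row 2: 4/(1/2) = 8; row 3: 10/3 = 10/3. Minimum is 10/3 at row 3 (w3 leaves); pivot element 3.
Divide row 3 by 3; eliminate column x3 from the other rows.
Row 1 update in column w2: -1 − 1·(-1/3) = -2/3.

-2/3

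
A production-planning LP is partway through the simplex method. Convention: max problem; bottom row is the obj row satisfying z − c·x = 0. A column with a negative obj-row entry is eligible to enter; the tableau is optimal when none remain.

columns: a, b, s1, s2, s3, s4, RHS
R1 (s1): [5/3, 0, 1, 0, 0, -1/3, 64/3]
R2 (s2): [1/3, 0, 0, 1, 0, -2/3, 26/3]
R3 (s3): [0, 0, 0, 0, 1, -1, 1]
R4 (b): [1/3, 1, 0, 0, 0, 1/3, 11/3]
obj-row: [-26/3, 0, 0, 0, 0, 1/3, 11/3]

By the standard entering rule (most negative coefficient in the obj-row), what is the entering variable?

a

Negative obj-row entries: a: -26/3.
The most negative is -26/3 in column a, so a enters.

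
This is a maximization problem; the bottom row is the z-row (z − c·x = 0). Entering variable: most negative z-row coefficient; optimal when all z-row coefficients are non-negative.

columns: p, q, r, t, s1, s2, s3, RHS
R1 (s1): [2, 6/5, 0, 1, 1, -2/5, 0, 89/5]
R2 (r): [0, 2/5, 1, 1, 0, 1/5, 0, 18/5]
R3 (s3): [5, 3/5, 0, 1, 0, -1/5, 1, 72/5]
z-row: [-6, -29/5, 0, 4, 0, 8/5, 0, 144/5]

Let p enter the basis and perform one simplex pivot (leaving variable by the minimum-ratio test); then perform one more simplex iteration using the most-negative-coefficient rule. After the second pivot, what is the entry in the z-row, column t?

Ratio test on column p — row 1: (89/5)/2 = 89/10; row 2: entry 0 ≤ 0; row 3: (72/5)/5 = 72/25. Minimum is 72/25 at row 3 (s3 leaves); pivot element 5.
Divide row 3 by 5; eliminate column p from the other rows.
Second iteration: most negative z-row entry is -127/25 in column q, so q enters.
Ratio test on column q — row 1: (301/25)/(24/25) = 301/24; row 2: (18/5)/(2/5) = 9; row 3: (72/25)/(3/25) = 24. Minimum is 9 at row 2 (r leaves); pivot element 2/5.
Divide row 2 by 2/5; eliminate column q from the other rows.
After both pivots, the entry at the z-row, column t is 179/10.

179/10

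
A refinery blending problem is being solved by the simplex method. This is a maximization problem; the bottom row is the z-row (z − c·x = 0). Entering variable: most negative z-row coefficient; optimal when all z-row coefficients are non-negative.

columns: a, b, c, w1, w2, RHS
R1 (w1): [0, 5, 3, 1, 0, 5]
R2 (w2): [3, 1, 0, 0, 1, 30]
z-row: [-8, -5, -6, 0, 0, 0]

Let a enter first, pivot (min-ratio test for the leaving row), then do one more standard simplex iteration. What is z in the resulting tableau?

Ratio test on column a — row 1: entry 0 ≤ 0; row 2: 30/3 = 10. Minimum is 10 at row 2 (w2 leaves); pivot element 3.
Pivot on row 2; the z-row RHS becomes 0 − (-8)·10 = 80.
Next entering variable (most negative z-row entry -6): c.
Ratio test on column c — row 1: 5/3 = 5/3; row 2: entry 0 ≤ 0. Minimum is 5/3 at row 1 (w1 leaves); pivot element 3.
After the second pivot the z-row RHS is 80 − (-6)·(5/3) = 90.

90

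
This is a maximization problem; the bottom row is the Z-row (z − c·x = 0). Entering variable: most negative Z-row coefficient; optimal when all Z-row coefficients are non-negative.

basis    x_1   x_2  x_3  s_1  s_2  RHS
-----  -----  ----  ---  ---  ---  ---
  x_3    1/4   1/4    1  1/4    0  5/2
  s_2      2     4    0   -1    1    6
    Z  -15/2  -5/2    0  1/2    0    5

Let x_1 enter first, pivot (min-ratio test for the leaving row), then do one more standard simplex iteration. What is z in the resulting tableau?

Ratio test on column x_1 — row 1: (5/2)/(1/4) = 10; row 2: 6/2 = 3. Minimum is 3 at row 2 (s_2 leaves); pivot element 2.
Pivot on row 2; the Z-row RHS becomes 5 − (-15/2)·3 = 55/2.
Next entering variable (most negative Z-row entry -13/4): s_1.
Ratio test on column s_1 — row 1: (7/4)/(3/8) = 14/3; row 2: entry -1/2 ≤ 0. Minimum is 14/3 at row 1 (x_3 leaves); pivot element 3/8.
After the second pivot the Z-row RHS is 55/2 − (-13/4)·(14/3) = 128/3.

128/3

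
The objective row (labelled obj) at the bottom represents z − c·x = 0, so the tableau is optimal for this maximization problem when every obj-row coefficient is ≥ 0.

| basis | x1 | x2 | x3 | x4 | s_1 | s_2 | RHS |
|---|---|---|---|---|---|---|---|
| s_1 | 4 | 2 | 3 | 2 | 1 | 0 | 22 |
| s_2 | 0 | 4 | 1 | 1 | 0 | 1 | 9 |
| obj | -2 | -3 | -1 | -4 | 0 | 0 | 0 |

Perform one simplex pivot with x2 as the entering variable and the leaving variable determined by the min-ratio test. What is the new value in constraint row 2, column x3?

1/4

Ratio test on column x2 — row 1: 22/2 = 11; row 2: 9/4 = 9/4. Minimum is 9/4 at row 2 (s_2 leaves); pivot element 4.
Divide row 2 by 4; eliminate column x2 from the other rows.
In the new row 2, the x3 entry is the old entry divided by the pivot: 1/4 = 1/4.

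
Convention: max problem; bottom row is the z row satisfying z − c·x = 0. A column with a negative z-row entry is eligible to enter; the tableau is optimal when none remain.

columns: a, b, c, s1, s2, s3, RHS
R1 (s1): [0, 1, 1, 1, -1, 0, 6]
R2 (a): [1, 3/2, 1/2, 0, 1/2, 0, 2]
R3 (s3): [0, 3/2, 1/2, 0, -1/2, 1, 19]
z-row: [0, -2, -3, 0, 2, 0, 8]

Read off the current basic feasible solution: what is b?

0

b is not in the basis, so in the current basic feasible solution b = 0.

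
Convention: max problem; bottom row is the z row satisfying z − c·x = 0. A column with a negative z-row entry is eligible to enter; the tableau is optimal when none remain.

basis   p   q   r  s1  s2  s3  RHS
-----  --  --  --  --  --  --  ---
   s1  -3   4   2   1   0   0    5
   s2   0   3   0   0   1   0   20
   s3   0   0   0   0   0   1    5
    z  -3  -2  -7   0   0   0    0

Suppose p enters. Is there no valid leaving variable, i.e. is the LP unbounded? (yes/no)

yes

Every constraint-row entry in column p is ≤ 0, so increasing p is unbounded.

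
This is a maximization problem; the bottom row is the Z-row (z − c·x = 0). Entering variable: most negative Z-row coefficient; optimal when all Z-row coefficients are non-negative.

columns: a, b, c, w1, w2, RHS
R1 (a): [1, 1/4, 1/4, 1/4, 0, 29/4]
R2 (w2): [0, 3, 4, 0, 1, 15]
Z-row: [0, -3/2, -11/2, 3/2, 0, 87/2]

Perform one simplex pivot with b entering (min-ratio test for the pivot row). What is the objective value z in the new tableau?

Ratio test on column b — row 1: (29/4)/(1/4) = 29; row 2: 15/3 = 5. Minimum is 5 at row 2 (w2 leaves); pivot element 3.
Pivot on row 2; the Z-row RHS becomes 87/2 − (-3/2)·5 = 51.

51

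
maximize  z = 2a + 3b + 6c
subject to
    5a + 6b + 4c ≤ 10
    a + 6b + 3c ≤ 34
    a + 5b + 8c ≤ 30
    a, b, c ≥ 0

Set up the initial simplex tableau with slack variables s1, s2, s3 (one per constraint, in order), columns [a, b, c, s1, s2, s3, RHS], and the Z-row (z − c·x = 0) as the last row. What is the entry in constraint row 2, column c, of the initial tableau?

Constraint 2 has coefficient 3 on c.

3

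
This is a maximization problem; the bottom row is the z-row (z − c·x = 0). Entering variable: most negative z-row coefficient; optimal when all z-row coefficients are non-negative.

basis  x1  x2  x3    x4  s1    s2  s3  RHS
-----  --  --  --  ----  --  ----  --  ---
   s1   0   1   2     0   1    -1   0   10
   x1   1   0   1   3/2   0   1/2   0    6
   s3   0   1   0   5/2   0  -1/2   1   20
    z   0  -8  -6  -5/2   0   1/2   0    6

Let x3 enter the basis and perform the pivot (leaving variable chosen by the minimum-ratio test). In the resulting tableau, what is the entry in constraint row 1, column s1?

1/2

Ratio test on column x3 — row 1: 10/2 = 5; row 2: 6/1 = 6; row 3: entry 0 ≤ 0. Minimum is 5 at row 1 (s1 leaves); pivot element 2.
Divide row 1 by 2; eliminate column x3 from the other rows.
In the new row 1, the s1 entry is the old entry divided by the pivot: 1/2 = 1/2.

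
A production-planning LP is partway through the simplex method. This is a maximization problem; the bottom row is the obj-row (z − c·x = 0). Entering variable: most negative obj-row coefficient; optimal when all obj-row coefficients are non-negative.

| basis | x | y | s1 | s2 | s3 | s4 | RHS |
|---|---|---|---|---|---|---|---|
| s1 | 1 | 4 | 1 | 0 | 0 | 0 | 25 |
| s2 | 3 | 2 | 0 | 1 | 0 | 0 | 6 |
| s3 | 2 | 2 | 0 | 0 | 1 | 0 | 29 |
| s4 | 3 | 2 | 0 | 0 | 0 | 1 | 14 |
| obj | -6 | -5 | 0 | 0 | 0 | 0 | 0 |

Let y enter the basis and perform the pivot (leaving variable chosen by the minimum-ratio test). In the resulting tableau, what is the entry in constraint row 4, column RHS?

8

Ratio test on column y — row 1: 25/4 = 25/4; row 2: 6/2 = 3; row 3: 29/2 = 29/2; row 4: 14/2 = 7. Minimum is 3 at row 2 (s2 leaves); pivot element 2.
Divide row 2 by 2; eliminate column y from the other rows.
Row 4 update in column RHS: 14 − 2·3 = 8.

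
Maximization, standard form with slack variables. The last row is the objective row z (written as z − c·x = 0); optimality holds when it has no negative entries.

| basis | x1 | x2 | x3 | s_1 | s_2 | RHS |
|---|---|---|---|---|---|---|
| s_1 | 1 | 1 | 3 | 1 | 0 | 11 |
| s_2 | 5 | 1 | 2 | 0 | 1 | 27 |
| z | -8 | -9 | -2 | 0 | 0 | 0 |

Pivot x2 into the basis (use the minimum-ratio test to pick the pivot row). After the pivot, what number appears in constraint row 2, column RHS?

16

Ratio test on column x2 — row 1: 11/1 = 11; row 2: 27/1 = 27. Minimum is 11 at row 1 (s_1 leaves); pivot element 1.
Divide row 1 by 1; eliminate column x2 from the other rows.
Row 2 update in column RHS: 27 − 1·11 = 16.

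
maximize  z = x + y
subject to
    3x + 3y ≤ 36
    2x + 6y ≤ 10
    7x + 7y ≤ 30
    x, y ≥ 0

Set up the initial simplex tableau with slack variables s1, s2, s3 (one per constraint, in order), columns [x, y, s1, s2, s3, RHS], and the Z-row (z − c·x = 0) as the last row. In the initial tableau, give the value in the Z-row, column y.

The Z-row carries the negated objective coefficients: the y entry is -1.

-1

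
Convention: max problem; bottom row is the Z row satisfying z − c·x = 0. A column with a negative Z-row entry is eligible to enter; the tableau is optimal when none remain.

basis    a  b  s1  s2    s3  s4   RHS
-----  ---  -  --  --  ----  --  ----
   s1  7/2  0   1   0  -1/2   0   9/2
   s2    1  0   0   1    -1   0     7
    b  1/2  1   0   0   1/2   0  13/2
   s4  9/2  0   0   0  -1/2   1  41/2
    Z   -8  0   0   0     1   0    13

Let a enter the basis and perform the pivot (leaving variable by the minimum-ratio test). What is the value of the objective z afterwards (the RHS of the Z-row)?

163/7

Ratio test on column a — row 1: (9/2)/(7/2) = 9/7; row 2: 7/1 = 7; row 3: (13/2)/(1/2) = 13; row 4: (41/2)/(9/2) = 41/9. Minimum is 9/7 at row 1 (s1 leaves); pivot element 7/2.
Pivot on row 1; the Z-row RHS becomes 13 − (-8)·(9/7) = 163/7.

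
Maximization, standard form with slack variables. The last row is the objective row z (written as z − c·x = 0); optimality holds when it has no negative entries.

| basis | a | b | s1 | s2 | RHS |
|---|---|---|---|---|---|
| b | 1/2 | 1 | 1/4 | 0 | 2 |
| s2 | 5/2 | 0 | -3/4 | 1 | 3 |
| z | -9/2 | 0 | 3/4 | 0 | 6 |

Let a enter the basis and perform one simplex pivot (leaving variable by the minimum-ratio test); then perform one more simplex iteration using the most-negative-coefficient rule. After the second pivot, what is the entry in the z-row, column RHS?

27/2

Ratio test on column a — row 1: 2/(1/2) = 4; row 2: 3/(5/2) = 6/5. Minimum is 6/5 at row 2 (s2 leaves); pivot element 5/2.
Divide row 2 by 5/2; eliminate column a from the other rows.
Second iteration: most negative z-row entry is -3/5 in column s1, so s1 enters.
Ratio test on column s1 — row 1: (7/5)/(2/5) = 7/2; row 2: entry -3/10 ≤ 0. Minimum is 7/2 at row 1 (b leaves); pivot element 2/5.
Divide row 1 by 2/5; eliminate column s1 from the other rows.
After both pivots, the entry at the z-row, column RHS is 27/2.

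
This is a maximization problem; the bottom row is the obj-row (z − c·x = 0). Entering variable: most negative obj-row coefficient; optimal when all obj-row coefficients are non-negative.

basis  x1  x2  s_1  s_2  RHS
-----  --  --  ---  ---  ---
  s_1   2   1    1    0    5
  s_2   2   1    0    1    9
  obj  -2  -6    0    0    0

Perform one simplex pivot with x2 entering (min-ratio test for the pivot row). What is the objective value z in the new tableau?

30

Ratio test on column x2 — row 1: 5/1 = 5; row 2: 9/1 = 9. Minimum is 5 at row 1 (s_1 leaves); pivot element 1.
Pivot on row 1; the obj-row RHS becomes 0 − (-6)·5 = 30.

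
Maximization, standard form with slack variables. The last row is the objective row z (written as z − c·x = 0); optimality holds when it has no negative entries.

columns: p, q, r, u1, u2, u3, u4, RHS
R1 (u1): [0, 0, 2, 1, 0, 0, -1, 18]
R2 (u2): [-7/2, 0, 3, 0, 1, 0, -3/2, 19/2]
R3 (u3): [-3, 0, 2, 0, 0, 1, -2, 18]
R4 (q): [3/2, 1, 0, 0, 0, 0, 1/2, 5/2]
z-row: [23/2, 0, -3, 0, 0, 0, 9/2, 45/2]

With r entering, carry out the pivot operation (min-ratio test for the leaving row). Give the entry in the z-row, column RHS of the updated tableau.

Ratio test on column r — row 1: 18/2 = 9; row 2: (19/2)/3 = 19/6; row 3: 18/2 = 9; row 4: entry 0 ≤ 0. Minimum is 19/6 at row 2 (u2 leaves); pivot element 3.
Divide row 2 by 3; eliminate column r from the other rows.
z-row update in column RHS: 45/2 − (-3)·(19/6) = 32.

32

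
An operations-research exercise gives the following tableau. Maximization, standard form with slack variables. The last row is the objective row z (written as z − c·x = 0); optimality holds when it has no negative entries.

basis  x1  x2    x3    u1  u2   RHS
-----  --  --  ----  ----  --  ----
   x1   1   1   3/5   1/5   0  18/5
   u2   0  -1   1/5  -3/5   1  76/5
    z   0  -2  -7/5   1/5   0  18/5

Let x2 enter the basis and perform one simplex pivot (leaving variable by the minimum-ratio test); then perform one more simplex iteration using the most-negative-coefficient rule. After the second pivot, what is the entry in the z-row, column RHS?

Ratio test on column x2 — row 1: (18/5)/1 = 18/5; row 2: entry -1 ≤ 0. Minimum is 18/5 at row 1 (x1 leaves); pivot element 1.
Divide row 1 by 1; eliminate column x2 from the other rows.
Second iteration: most negative z-row entry is -1/5 in column x3, so x3 enters.
Ratio test on column x3 — row 1: (18/5)/(3/5) = 6; row 2: (94/5)/(4/5) = 47/2. Minimum is 6 at row 1 (x2 leaves); pivot element 3/5.
Divide row 1 by 3/5; eliminate column x3 from the other rows.
After both pivots, the entry at the z-row, column RHS is 12.

12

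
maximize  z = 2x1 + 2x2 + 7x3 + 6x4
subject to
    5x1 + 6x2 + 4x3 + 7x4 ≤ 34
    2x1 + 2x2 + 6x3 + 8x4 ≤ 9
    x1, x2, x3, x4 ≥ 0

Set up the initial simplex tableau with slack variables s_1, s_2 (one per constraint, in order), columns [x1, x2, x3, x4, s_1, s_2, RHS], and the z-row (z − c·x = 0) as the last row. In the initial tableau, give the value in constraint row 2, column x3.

6

Constraint 2 has coefficient 6 on x3.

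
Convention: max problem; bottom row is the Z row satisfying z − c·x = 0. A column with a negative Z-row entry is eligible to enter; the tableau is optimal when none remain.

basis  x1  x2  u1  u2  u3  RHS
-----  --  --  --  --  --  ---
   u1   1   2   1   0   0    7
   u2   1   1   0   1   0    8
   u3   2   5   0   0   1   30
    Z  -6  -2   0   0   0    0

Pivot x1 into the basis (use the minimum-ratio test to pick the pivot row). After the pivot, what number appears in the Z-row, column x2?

Ratio test on column x1 — row 1: 7/1 = 7; row 2: 8/1 = 8; row 3: 30/2 = 15. Minimum is 7 at row 1 (u1 leaves); pivot element 1.
Divide row 1 by 1; eliminate column x1 from the other rows.
Z-row update in column x2: -2 − (-6)·2 = 10.

10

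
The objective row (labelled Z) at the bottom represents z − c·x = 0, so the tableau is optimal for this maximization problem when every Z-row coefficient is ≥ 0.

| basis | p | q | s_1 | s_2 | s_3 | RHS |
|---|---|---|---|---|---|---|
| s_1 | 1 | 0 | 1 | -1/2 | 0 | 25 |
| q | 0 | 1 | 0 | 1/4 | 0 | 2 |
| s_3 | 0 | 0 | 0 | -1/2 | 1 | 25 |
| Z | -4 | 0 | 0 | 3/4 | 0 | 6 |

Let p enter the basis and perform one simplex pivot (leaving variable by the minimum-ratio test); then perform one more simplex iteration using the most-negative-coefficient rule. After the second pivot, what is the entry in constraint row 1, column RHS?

Ratio test on column p — row 1: 25/1 = 25; row 2: entry 0 ≤ 0; row 3: entry 0 ≤ 0. Minimum is 25 at row 1 (s_1 leaves); pivot element 1.
Divide row 1 by 1; eliminate column p from the other rows.
Second iteration: most negative Z-row entry is -5/4 in column s_2, so s_2 enters.
Ratio test on column s_2 — row 1: entry -1/2 ≤ 0; row 2: 2/(1/4) = 8; row 3: entry -1/2 ≤ 0. Minimum is 8 at row 2 (q leaves); pivot element 1/4.
Divide row 2 by 1/4; eliminate column s_2 from the other rows.
After both pivots, the entry at constraint row 1, column RHS is 29.

29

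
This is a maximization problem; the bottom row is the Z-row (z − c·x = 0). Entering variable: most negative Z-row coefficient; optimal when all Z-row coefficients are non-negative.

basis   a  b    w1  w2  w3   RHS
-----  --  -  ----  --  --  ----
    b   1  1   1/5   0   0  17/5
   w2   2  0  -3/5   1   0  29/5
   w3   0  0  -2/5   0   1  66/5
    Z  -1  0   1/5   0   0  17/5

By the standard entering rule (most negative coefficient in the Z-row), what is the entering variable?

a

Negative Z-row entries: a: -1.
The most negative is -1 in column a, so a enters.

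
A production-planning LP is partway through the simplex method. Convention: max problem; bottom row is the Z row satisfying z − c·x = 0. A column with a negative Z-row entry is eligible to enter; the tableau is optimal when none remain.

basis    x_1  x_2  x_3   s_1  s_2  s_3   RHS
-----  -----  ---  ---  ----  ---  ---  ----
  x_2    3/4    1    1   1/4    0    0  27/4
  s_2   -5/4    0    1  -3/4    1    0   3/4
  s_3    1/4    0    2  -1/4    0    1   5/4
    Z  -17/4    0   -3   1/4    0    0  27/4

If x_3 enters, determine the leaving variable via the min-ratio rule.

s_3

Column x_3 entries and ratios — x_2: (27/4)/1 = 27/4; s_2: (3/4)/1 = 3/4; s_3: (5/4)/2 = 5/8.
Smallest ratio is 5/8 in the row of s_3, so s_3 leaves.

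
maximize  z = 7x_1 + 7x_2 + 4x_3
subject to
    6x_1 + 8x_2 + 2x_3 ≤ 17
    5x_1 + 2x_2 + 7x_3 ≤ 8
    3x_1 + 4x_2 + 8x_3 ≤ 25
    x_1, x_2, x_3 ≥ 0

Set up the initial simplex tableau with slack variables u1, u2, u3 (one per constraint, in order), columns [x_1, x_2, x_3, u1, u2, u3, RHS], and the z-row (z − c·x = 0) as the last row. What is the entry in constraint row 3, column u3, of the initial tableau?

1

Slack u3 belongs to constraint 3; its column is the unit vector e_3, so the entry in row 3 is 1.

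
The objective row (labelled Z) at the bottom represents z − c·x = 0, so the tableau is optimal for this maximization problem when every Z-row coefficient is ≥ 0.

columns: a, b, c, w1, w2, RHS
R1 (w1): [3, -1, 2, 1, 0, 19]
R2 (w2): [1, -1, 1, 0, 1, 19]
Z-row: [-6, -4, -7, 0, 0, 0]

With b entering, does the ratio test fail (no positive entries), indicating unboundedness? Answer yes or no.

yes

Every constraint-row entry in column b is ≤ 0, so increasing b is unbounded.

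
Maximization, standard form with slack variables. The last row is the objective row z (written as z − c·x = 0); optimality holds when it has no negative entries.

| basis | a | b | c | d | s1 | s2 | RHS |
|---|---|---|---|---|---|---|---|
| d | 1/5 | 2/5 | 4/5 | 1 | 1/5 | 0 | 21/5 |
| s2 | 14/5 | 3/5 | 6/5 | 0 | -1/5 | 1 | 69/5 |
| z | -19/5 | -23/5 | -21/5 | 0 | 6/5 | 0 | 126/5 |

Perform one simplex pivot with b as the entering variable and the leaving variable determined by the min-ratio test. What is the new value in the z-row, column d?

23/2

Ratio test on column b — row 1: (21/5)/(2/5) = 21/2; row 2: (69/5)/(3/5) = 23. Minimum is 21/2 at row 1 (d leaves); pivot element 2/5.
Divide row 1 by 2/5; eliminate column b from the other rows.
z-row update in column d: 0 − (-23/5)·(5/2) = 23/2.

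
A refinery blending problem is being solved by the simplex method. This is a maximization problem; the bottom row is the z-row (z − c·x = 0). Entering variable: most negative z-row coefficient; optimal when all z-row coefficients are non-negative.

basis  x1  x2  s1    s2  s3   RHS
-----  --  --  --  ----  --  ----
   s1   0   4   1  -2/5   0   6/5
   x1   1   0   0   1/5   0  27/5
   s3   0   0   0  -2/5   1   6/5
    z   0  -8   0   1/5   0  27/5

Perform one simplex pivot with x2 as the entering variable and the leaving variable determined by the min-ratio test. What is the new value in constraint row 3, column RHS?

Ratio test on column x2 — row 1: (6/5)/4 = 3/10; row 2: entry 0 ≤ 0; row 3: entry 0 ≤ 0. Minimum is 3/10 at row 1 (s1 leaves); pivot element 4.
Divide row 1 by 4; eliminate column x2 from the other rows.
Row 3 update in column RHS: 6/5 − 0·(3/10) = 6/5.

6/5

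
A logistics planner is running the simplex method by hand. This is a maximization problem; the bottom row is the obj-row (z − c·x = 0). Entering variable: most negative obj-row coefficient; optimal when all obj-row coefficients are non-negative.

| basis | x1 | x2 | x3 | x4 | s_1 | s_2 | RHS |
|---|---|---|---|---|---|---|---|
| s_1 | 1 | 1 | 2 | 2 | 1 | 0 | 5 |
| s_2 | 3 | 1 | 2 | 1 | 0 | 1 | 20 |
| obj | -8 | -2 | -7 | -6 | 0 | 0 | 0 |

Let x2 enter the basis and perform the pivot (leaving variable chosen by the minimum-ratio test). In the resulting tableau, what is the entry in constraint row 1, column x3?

2

Ratio test on column x2 — row 1: 5/1 = 5; row 2: 20/1 = 20. Minimum is 5 at row 1 (s_1 leaves); pivot element 1.
Divide row 1 by 1; eliminate column x2 from the other rows.
In the new row 1, the x3 entry is the old entry divided by the pivot: 2/1 = 2.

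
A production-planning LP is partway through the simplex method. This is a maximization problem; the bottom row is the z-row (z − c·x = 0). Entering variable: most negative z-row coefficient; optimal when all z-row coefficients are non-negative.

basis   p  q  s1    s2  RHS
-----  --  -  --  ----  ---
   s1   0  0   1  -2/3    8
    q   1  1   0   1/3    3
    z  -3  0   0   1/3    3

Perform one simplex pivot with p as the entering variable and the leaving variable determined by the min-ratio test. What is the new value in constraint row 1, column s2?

-2/3

Ratio test on column p — row 1: entry 0 ≤ 0; row 2: 3/1 = 3. Minimum is 3 at row 2 (q leaves); pivot element 1.
Divide row 2 by 1; eliminate column p from the other rows.
Row 1 update in column s2: -2/3 − 0·(1/3) = -2/3.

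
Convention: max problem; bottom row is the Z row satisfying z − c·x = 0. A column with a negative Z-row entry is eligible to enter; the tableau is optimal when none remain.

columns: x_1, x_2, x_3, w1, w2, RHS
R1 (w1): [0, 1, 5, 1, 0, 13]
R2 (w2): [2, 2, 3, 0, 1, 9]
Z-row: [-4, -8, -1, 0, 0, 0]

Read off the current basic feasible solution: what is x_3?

0

x_3 is not in the basis, so in the current basic feasible solution x_3 = 0.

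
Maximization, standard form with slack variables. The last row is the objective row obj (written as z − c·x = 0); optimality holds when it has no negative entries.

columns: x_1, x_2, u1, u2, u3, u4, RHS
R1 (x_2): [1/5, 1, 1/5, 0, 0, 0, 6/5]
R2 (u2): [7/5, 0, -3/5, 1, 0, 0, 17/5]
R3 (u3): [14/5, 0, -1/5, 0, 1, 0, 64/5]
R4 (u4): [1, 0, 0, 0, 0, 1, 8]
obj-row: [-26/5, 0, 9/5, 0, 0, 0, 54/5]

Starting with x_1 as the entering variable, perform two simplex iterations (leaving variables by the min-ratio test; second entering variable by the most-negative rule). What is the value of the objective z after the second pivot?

Ratio test on column x_1 — row 1: (6/5)/(1/5) = 6; row 2: (17/5)/(7/5) = 17/7; row 3: (64/5)/(14/5) = 32/7; row 4: 8/1 = 8. Minimum is 17/7 at row 2 (u2 leaves); pivot element 7/5.
Pivot on row 2; the obj-row RHS becomes 54/5 − (-26/5)·(17/7) = 164/7.
Next entering variable (most negative obj-row entry -3/7): u1.
Ratio test on column u1 — row 1: (5/7)/(2/7) = 5/2; row 2: entry -3/7 ≤ 0; row 3: 6/1 = 6; row 4: (39/7)/(3/7) = 13. Minimum is 5/2 at row 1 (x_2 leaves); pivot element 2/7.
After the second pivot the obj-row RHS is 164/7 − (-3/7)·(5/2) = 49/2.

49/2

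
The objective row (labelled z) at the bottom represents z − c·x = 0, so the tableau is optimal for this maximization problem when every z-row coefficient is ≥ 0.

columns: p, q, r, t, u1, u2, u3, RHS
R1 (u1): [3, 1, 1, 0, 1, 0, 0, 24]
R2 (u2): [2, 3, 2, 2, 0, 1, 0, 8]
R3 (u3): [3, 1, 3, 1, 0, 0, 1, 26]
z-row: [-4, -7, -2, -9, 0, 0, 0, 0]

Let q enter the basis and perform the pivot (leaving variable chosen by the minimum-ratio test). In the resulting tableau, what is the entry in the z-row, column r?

Ratio test on column q — row 1: 24/1 = 24; row 2: 8/3 = 8/3; row 3: 26/1 = 26. Minimum is 8/3 at row 2 (u2 leaves); pivot element 3.
Divide row 2 by 3; eliminate column q from the other rows.
z-row update in column r: -2 − (-7)·(2/3) = 8/3.

8/3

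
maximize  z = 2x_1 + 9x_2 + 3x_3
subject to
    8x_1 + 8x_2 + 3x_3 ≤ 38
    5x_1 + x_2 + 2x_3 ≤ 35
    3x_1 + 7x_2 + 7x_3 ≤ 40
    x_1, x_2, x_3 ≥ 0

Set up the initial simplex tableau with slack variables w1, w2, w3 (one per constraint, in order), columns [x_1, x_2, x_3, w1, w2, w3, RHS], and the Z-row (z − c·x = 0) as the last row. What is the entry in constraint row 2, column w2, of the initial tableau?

Slack w2 belongs to constraint 2; its column is the unit vector e_2, so the entry in row 2 is 1.

1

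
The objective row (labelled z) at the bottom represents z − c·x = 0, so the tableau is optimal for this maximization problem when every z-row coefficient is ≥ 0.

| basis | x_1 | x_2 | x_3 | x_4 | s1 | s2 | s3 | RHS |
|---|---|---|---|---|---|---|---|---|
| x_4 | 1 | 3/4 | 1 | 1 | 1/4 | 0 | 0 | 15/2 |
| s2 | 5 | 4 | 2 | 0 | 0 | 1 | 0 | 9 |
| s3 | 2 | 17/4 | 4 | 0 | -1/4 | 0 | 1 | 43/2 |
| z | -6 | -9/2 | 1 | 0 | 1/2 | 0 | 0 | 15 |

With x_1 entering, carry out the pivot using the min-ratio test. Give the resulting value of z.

129/5

Ratio test on column x_1 — row 1: (15/2)/1 = 15/2; row 2: 9/5 = 9/5; row 3: (43/2)/2 = 43/4. Minimum is 9/5 at row 2 (s2 leaves); pivot element 5.
Pivot on row 2; the z-row RHS becomes 15 − (-6)·(9/5) = 129/5.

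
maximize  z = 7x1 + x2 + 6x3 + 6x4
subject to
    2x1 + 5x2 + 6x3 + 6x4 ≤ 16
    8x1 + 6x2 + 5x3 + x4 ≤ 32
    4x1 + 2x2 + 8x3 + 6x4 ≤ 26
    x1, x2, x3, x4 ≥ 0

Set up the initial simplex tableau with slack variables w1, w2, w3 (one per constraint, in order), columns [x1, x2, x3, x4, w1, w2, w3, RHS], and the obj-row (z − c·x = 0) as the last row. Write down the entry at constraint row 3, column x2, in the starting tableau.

Constraint 3 has coefficient 2 on x2.

2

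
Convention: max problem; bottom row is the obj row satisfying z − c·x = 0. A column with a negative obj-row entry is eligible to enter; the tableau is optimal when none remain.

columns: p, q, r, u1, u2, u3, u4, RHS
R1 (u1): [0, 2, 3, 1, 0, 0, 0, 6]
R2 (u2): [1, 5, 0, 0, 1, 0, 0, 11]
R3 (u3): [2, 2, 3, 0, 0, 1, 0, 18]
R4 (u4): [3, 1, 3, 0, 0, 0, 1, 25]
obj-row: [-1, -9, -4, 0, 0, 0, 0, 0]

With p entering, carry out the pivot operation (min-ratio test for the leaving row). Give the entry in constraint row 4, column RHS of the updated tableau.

Ratio test on column p — row 1: entry 0 ≤ 0; row 2: 11/1 = 11; row 3: 18/2 = 9; row 4: 25/3 = 25/3. Minimum is 25/3 at row 4 (u4 leaves); pivot element 3.
Divide row 4 by 3; eliminate column p from the other rows.
In the new row 4, the RHS entry is the old entry divided by the pivot: 25/3 = 25/3.

25/3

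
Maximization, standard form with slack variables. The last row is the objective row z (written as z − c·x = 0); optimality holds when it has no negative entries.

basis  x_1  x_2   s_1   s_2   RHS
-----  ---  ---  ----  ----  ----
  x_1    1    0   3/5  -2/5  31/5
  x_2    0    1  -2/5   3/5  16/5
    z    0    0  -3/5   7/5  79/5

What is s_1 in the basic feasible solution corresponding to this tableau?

s_1 is not in the basis, so in the current basic feasible solution s_1 = 0.

0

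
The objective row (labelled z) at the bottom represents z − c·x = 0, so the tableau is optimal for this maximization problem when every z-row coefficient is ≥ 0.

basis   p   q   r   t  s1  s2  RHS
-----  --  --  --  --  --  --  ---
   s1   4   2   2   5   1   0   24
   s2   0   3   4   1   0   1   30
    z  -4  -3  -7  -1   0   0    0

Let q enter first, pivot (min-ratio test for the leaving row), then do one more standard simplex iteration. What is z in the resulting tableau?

34

Ratio test on column q — row 1: 24/2 = 12; row 2: 30/3 = 10. Minimum is 10 at row 2 (s2 leaves); pivot element 3.
Pivot on row 2; the z-row RHS becomes 0 − (-3)·10 = 30.
Next entering variable (most negative z-row entry -4): p.
Ratio test on column p — row 1: 4/4 = 1; row 2: entry 0 ≤ 0. Minimum is 1 at row 1 (s1 leaves); pivot element 4.
After the second pivot the z-row RHS is 30 − (-4)·1 = 34.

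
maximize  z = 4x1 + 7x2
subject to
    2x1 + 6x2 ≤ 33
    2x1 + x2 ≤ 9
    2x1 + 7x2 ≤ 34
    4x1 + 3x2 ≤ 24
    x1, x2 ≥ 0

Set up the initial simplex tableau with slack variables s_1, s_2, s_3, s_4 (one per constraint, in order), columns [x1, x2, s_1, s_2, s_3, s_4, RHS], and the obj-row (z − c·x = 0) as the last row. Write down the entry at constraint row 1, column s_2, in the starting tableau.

0

Slack s_2 belongs to constraint 2; its column is the unit vector e_2, so the entry in row 1 is 0.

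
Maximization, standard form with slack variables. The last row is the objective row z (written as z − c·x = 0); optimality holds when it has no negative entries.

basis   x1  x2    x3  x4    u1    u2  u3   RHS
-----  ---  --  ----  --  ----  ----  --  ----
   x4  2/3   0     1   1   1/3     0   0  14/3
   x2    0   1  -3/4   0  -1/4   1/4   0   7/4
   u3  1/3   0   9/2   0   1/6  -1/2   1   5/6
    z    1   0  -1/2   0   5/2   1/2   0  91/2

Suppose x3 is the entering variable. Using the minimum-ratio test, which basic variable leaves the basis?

u3

Column x3 entries and ratios — x4: (14/3)/1 = 14/3; x2: -3/4 ≤ 0, skip; u3: (5/6)/(9/2) = 5/27.
Smallest ratio is 5/27 in the row of u3, so u3 leaves.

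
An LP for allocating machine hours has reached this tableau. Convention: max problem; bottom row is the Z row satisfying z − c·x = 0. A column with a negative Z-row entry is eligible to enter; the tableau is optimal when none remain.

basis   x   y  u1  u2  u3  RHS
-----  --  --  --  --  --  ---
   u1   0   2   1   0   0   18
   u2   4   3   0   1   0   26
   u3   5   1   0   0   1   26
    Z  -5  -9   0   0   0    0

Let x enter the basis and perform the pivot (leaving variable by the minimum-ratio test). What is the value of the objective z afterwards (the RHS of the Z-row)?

Ratio test on column x — row 1: entry 0 ≤ 0; row 2: 26/4 = 13/2; row 3: 26/5 = 26/5. Minimum is 26/5 at row 3 (u3 leaves); pivot element 5.
Pivot on row 3; the Z-row RHS becomes 0 − (-5)·(26/5) = 26.

26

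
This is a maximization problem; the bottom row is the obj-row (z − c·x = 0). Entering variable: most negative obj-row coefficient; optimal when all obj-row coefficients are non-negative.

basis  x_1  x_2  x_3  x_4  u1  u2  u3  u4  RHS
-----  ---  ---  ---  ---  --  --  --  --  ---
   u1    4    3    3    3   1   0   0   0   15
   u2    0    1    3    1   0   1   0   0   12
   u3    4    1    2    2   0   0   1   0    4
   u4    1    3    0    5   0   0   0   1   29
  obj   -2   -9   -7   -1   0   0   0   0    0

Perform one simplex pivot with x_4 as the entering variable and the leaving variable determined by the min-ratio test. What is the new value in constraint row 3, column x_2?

Ratio test on column x_4 — row 1: 15/3 = 5; row 2: 12/1 = 12; row 3: 4/2 = 2; row 4: 29/5 = 29/5. Minimum is 2 at row 3 (u3 leaves); pivot element 2.
Divide row 3 by 2; eliminate column x_4 from the other rows.
In the new row 3, the x_2 entry is the old entry divided by the pivot: 1/2 = 1/2.

1/2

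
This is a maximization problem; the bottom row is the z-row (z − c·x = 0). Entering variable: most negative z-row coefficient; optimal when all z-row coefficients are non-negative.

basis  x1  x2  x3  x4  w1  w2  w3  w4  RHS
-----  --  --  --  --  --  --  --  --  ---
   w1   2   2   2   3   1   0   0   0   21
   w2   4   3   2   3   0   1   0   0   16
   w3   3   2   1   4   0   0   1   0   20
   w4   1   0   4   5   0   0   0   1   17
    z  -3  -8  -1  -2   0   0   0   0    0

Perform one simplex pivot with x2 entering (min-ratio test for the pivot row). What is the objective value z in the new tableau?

Ratio test on column x2 — row 1: 21/2 = 21/2; row 2: 16/3 = 16/3; row 3: 20/2 = 10; row 4: entry 0 ≤ 0. Minimum is 16/3 at row 2 (w2 leaves); pivot element 3.
Pivot on row 2; the z-row RHS becomes 0 − (-8)·(16/3) = 128/3.

128/3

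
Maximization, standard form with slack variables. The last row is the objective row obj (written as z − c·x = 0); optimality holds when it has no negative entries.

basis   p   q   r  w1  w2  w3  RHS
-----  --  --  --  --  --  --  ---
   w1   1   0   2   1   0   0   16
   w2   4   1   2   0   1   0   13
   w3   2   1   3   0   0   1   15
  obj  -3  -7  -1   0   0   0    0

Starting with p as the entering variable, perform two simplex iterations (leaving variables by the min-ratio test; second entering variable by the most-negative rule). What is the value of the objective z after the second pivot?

91

Ratio test on column p — row 1: 16/1 = 16; row 2: 13/4 = 13/4; row 3: 15/2 = 15/2. Minimum is 13/4 at row 2 (w2 leaves); pivot element 4.
Pivot on row 2; the obj-row RHS becomes 0 − (-3)·(13/4) = 39/4.
Next entering variable (most negative obj-row entry -25/4): q.
Ratio test on column q — row 1: entry -1/4 ≤ 0; row 2: (13/4)/(1/4) = 13; row 3: (17/2)/(1/2) = 17. Minimum is 13 at row 2 (p leaves); pivot element 1/4.
After the second pivot the obj-row RHS is 39/4 − (-25/4)·13 = 91.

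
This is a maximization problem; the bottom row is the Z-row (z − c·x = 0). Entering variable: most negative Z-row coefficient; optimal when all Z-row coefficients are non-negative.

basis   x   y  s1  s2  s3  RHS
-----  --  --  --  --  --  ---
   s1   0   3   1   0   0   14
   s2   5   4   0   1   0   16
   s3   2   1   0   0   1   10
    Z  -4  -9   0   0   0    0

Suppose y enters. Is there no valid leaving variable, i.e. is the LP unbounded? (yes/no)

no

Column y has positive entries in row(s) 1, 2, 3, so the ratio test bounds it — not unbounded.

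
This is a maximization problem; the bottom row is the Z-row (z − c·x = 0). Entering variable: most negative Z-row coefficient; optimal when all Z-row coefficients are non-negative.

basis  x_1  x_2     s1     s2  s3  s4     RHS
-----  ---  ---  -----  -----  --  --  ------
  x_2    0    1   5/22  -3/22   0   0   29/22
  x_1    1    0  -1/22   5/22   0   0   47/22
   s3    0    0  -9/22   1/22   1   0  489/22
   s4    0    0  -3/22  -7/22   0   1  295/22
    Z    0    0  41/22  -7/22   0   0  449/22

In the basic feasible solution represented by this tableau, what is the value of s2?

0

s2 is not in the basis, so in the current basic feasible solution s2 = 0.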